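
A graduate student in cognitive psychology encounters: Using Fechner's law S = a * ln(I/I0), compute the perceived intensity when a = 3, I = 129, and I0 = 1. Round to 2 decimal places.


S = 3 * ln(129/1)
I/I0 = 129.0
ln(129.0) = 4.8598
S = 3 * 4.8598
= 14.58


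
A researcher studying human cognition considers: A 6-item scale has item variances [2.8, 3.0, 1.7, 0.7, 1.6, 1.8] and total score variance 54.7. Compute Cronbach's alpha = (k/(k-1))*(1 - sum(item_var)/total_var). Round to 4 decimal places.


alpha = (k/(k-1)) * (1 - sum(s_i^2)/s_total^2)
sum(item variances) = 11.6
k/(k-1) = 6/5 = 1.2
1 - 11.6/54.7 = 1 - 0.212066 = 0.787934
alpha = 1.2 * 0.787934
= 0.9455


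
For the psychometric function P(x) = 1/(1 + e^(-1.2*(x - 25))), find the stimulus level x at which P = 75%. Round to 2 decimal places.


At P = 0.75: 0.75 = 1/(1 + e^(-k*(x-x0)))
Solving: e^(-k*(x-x0)) = 1/3
x = x0 + ln(3)/k
ln(3) = 1.0986
x = 25 + 1.0986/1.2
= 25 + 0.9155
= 25.92


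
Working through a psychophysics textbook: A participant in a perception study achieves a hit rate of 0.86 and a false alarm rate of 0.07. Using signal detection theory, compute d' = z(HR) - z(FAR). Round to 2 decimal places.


d' = z(HR) - z(FAR)
z(0.86) = 1.0803
z(0.07) = -1.4758
d' = 1.0803 - -1.4758
= 2.56


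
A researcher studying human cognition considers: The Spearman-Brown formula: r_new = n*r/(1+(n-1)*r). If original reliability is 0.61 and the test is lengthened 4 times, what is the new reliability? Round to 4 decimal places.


r_new = n*r / (1 + (n-1)*r)
Numerator = 4 * 0.61 = 2.44
Denominator = 1 + 3 * 0.61 = 2.83
r_new = 2.44 / 2.83
= 0.8622


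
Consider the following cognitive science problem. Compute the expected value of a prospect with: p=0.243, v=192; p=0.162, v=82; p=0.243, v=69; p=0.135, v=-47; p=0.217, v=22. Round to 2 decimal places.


EU = sum(p_i * v_i)
0.243 * 192 = 46.656
0.162 * 82 = 13.284
0.243 * 69 = 16.767
0.135 * -47 = -6.345
0.217 * 22 = 4.774
EU = 46.656 + 13.284 + 16.767 + -6.345 + 4.774
= 75.14


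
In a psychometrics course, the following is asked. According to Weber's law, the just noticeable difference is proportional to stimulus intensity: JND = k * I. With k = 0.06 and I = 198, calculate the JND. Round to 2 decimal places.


JND = k * I
JND = 0.06 * 198
= 11.88


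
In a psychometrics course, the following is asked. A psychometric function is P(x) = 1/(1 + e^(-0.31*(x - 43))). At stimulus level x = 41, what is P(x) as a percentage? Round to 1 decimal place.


P(x) = 1/(1 + e^(-0.31*(41 - 43)))
Exponent = -0.31 * -2 = 0.62
e^(0.62) = 1.858928
P = 1/(1 + 1.858928) = 0.349781
Percentage = 35.0


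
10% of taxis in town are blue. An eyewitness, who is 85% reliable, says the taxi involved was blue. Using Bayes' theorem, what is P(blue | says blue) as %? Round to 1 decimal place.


P(blue | says blue) = P(says blue | blue)*P(blue) / [P(says blue | blue)*P(blue) + P(says blue | not blue)*P(not blue)]
Numerator = 0.85 * 0.1 = 0.085
False identification = 0.15 * 0.9 = 0.135
P = 0.085 / (0.085 + 0.135)
= 0.085 / 0.22
As percentage = 38.6


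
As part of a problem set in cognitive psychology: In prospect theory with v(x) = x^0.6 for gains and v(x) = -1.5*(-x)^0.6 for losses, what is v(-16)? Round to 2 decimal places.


Since x = -16 < 0, use v(x) = -lambda*(-x)^alpha
(-x) = 16
16^0.6 = 5.278
v(-16) = -1.5 * 5.278
= -7.92


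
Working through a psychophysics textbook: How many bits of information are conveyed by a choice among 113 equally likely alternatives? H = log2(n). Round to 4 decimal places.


H = log2(n)
H = log2(113)
= 6.8202


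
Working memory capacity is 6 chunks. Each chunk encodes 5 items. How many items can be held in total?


Total items = chunks * items_per_chunk
= 6 * 5
= 30


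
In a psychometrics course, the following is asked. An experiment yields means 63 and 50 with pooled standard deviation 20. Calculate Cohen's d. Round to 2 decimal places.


Cohen's d = (M1 - M2) / S_pooled
= (63 - 50) / 20
= 13 / 20
= 0.65


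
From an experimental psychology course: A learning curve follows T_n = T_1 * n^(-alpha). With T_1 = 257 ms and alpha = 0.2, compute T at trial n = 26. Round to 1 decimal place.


T_n = 257 * 26^(-0.2)
26^(-0.2) = 0.521201
T_n = 257 * 0.521201
= 133.9 ms


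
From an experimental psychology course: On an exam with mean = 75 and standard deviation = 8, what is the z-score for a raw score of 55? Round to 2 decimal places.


z = (X - mu) / sigma
= (55 - 75) / 8
= -20 / 8
= -2.50


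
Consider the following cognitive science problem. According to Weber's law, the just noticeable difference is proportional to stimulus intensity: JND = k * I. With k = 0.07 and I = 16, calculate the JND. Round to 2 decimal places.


JND = k * I
JND = 0.07 * 16
= 1.12


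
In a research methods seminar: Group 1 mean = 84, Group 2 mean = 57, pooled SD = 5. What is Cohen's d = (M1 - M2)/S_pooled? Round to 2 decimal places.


Cohen's d = (M1 - M2) / S_pooled
= (84 - 57) / 5
= 27 / 5
= 5.40


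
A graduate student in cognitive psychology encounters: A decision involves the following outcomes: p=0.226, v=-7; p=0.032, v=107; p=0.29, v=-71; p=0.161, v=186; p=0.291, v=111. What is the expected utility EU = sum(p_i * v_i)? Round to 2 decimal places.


EU = sum(p_i * v_i)
0.226 * -7 = -1.582
0.032 * 107 = 3.424
0.29 * -71 = -20.59
0.161 * 186 = 29.946
0.291 * 111 = 32.301
EU = -1.582 + 3.424 + -20.59 + 29.946 + 32.301
= 43.50


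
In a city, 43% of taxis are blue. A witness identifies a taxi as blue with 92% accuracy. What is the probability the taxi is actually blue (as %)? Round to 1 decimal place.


P(blue | says blue) = P(says blue | blue)*P(blue) / [P(says blue | blue)*P(blue) + P(says blue | not blue)*P(not blue)]
Numerator = 0.92 * 0.43 = 0.3956
False identification = 0.08 * 0.57 = 0.0456
P = 0.3956 / (0.3956 + 0.0456)
= 0.3956 / 0.4412
As percentage = 89.7


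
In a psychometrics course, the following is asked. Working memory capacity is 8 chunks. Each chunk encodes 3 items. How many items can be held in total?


Total items = chunks * items_per_chunk
= 8 * 3
= 24


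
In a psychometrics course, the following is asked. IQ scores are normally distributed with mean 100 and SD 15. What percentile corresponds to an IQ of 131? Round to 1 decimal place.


z = (IQ - mean) / SD
z = (131 - 100) / 15 = 2.0667
Percentile = Phi(2.0667) * 100
Phi(2.0667) = 0.980619
= 98.1


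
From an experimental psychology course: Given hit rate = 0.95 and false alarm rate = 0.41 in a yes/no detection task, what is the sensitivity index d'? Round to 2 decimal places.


d' = z(HR) - z(FAR)
z(0.95) = 1.6449
z(0.41) = -0.2275
d' = 1.6449 - -0.2275
= 1.87


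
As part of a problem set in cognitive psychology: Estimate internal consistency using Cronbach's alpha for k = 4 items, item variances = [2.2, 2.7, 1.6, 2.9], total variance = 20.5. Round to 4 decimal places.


alpha = (k/(k-1)) * (1 - sum(s_i^2)/s_total^2)
sum(item variances) = 9.4
k/(k-1) = 4/3 = 1.333333
1 - 9.4/20.5 = 1 - 0.458537 = 0.541463
alpha = 1.333333 * 0.541463
= 0.7220


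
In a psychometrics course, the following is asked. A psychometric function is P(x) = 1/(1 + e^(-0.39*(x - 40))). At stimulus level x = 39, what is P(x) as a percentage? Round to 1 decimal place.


P(x) = 1/(1 + e^(-0.39*(39 - 40)))
Exponent = -0.39 * -1 = 0.39
e^(0.39) = 1.476981
P = 1/(1 + 1.476981) = 0.403717
Percentage = 40.4


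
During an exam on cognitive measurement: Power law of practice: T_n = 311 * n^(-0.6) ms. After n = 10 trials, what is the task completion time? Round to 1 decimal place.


T_n = 311 * 10^(-0.6)
10^(-0.6) = 0.251189
T_n = 311 * 0.251189
= 78.1 ms


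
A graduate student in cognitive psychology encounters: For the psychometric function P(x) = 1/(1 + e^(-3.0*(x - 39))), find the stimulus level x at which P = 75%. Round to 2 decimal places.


At P = 0.75: 0.75 = 1/(1 + e^(-k*(x-x0)))
Solving: e^(-k*(x-x0)) = 1/3
x = x0 + ln(3)/k
ln(3) = 1.0986
x = 39 + 1.0986/3.0
= 39 + 0.3662
= 39.37


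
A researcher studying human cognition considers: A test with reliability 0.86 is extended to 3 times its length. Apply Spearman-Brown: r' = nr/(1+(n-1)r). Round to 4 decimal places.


r_new = n*r / (1 + (n-1)*r)
Numerator = 3 * 0.86 = 2.58
Denominator = 1 + 2 * 0.86 = 2.72
r_new = 2.58 / 2.72
= 0.9485


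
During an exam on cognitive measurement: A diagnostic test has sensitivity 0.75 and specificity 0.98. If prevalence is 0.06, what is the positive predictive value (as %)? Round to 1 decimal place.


PPV = (sens * prev) / (sens * prev + (1-spec) * (1-prev))
Numerator = 0.75 * 0.06 = 0.045
P(positive and no disease) = (1 - spec) * (1 - prev) = (1 - 0.98) * (1 - 0.06) = 0.0188
Denominator = 0.045 + 0.0188 = 0.0638
PPV = 0.045 / 0.0638 = 0.705329
As percentage = 70.5


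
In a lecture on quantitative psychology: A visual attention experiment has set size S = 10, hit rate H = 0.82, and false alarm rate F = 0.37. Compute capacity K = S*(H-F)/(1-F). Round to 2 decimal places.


K = S * (H - F) / (1 - F)
H - F = 0.45
1 - F = 0.63
K = 10 * 0.45 / 0.63
= 7.14


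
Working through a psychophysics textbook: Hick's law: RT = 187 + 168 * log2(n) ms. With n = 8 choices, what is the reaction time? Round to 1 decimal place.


RT = 187 + 168 * log2(8)
log2(8) = 3.0
RT = 187 + 168 * 3.0
= 187 + 504.0
= 691.0 ms


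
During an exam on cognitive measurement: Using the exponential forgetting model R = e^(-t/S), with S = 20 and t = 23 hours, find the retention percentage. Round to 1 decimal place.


R = e^(-t/S)
-t/S = -23/20 = -1.15
R = e^(-1.15) = 0.316637
Percentage = 0.316637 * 100
= 31.7


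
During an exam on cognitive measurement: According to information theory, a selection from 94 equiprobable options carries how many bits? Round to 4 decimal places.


H = log2(n)
H = log2(94)
= 6.5546


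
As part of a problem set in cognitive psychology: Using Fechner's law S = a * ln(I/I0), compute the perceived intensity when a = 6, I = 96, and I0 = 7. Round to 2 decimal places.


S = 6 * ln(96/7)
I/I0 = 13.714286
ln(13.714286) = 2.6184
S = 6 * 2.6184
= 15.71


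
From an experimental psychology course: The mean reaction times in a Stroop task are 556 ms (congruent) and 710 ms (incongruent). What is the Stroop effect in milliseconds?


Stroop effect = RT(incongruent) - RT(congruent)
= 710 - 556
= 154 ms


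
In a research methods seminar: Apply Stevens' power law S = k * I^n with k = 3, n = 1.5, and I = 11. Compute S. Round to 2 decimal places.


S = 3 * 11^1.5
11^1.5 = 36.4829
S = 3 * 36.4829
= 109.45


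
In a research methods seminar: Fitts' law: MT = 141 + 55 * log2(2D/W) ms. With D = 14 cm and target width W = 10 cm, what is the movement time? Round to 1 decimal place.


MT = 141 + 55 * log2(2*14/10)
2D/W = 2.8
log2(2.8) = 1.4854
MT = 141 + 55 * 1.4854
= 222.7 ms


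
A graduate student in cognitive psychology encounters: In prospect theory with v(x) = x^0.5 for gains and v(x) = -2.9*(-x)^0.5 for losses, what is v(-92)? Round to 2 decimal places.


Since x = -92 < 0, use v(x) = -lambda*(-x)^alpha
(-x) = 92
92^0.5 = 9.5917
v(-92) = -2.9 * 9.5917
= -27.82


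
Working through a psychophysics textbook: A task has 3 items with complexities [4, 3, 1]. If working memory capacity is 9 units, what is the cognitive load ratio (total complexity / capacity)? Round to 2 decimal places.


Total complexity = 4 + 3 + 1 = 8
Load = total / capacity = 8 / 9
= 0.89


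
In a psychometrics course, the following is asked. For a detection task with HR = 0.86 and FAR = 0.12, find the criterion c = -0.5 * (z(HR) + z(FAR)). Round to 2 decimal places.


c = -0.5 * (z(HR) + z(FAR))
z(0.86) = 1.0803
z(0.12) = -1.175
c = -0.5 * (1.0803 + -1.175)
= -0.5 * -0.0947
= 0.05


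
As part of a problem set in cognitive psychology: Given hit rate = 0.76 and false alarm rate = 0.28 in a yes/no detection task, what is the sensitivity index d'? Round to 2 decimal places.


d' = z(HR) - z(FAR)
z(0.76) = 0.7063
z(0.28) = -0.5828
d' = 0.7063 - -0.5828
= 1.29


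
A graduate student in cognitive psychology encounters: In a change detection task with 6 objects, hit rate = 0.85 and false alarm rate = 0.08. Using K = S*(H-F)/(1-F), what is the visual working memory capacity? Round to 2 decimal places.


K = S * (H - F) / (1 - F)
H - F = 0.77
1 - F = 0.92
K = 6 * 0.77 / 0.92
= 5.02


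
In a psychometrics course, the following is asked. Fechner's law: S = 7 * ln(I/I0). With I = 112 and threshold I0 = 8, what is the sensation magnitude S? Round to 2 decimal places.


S = 7 * ln(112/8)
I/I0 = 14.0
ln(14.0) = 2.6391
S = 7 * 2.6391
= 18.47


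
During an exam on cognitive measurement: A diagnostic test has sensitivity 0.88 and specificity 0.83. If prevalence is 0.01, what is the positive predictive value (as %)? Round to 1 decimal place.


PPV = (sens * prev) / (sens * prev + (1-spec) * (1-prev))
Numerator = 0.88 * 0.01 = 0.0088
P(positive and no disease) = (1 - spec) * (1 - prev) = (1 - 0.83) * (1 - 0.01) = 0.1683
Denominator = 0.0088 + 0.1683 = 0.1771
PPV = 0.0088 / 0.1771 = 0.049689
As percentage = 5.0


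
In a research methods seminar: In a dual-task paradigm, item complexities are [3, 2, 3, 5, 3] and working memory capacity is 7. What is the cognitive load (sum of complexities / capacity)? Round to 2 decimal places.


Total complexity = 3 + 2 + 3 + 5 + 3 = 16
Load = total / capacity = 16 / 7
= 2.29


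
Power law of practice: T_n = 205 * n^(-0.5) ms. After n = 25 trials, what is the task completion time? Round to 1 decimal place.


T_n = 205 * 25^(-0.5)
25^(-0.5) = 0.2
T_n = 205 * 0.2
= 41.0 ms


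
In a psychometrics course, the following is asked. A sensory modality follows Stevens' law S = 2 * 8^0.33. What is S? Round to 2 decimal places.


S = 2 * 8^0.33
8^0.33 = 1.9862
S = 2 * 1.9862
= 3.97


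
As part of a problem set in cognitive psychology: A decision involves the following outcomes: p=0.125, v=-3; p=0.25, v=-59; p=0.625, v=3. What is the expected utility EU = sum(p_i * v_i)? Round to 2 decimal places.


EU = sum(p_i * v_i)
0.125 * -3 = -0.375
0.25 * -59 = -14.75
0.625 * 3 = 1.875
EU = -0.375 + -14.75 + 1.875
= -13.25


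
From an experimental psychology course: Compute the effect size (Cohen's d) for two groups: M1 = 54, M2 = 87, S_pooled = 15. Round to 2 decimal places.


Cohen's d = (M1 - M2) / S_pooled
= (54 - 87) / 15
= -33 / 15
= -2.20


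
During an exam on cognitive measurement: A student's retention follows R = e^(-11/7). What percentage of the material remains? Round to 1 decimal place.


R = e^(-t/S)
-t/S = -11/7 = -1.571429
R = e^(-1.571429) = 0.207748
Percentage = 0.207748 * 100
= 20.8


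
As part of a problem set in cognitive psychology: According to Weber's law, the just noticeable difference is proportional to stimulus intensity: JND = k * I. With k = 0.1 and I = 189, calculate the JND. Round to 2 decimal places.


JND = k * I
JND = 0.1 * 189
= 18.90


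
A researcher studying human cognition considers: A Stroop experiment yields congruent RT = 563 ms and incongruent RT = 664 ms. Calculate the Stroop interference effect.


Stroop effect = RT(incongruent) - RT(congruent)
= 664 - 563
= 101 ms


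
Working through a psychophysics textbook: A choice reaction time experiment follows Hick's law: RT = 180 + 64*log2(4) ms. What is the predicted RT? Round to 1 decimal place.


RT = 180 + 64 * log2(4)
log2(4) = 2.0
RT = 180 + 64 * 2.0
= 180 + 128.0
= 308.0 ms


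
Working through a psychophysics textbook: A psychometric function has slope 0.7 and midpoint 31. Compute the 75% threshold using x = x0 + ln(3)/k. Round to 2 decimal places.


At P = 0.75: 0.75 = 1/(1 + e^(-k*(x-x0)))
Solving: e^(-k*(x-x0)) = 1/3
x = x0 + ln(3)/k
ln(3) = 1.0986
x = 31 + 1.0986/0.7
= 31 + 1.5694
= 32.57


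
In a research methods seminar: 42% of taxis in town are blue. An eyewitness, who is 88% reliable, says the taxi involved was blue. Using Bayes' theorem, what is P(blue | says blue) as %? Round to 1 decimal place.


P(blue | says blue) = P(says blue | blue)*P(blue) / [P(says blue | blue)*P(blue) + P(says blue | not blue)*P(not blue)]
Numerator = 0.88 * 0.42 = 0.3696
False identification = 0.12 * 0.58 = 0.0696
P = 0.3696 / (0.3696 + 0.0696)
= 0.3696 / 0.4392
As percentage = 84.2


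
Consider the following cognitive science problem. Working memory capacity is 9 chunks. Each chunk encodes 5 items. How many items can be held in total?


Total items = chunks * items_per_chunk
= 9 * 5
= 45


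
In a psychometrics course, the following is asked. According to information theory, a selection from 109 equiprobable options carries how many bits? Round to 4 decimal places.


H = log2(n)
H = log2(109)
= 6.7682


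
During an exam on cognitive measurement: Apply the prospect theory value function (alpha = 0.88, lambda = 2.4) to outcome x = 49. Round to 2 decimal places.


Since x = 49 >= 0, use v(x) = x^0.88
49^0.88 = 30.7166
v(49) = 30.72


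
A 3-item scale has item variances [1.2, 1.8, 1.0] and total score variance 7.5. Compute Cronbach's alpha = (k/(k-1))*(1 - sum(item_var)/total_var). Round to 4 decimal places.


alpha = (k/(k-1)) * (1 - sum(s_i^2)/s_total^2)
sum(item variances) = 4.0
k/(k-1) = 3/2 = 1.5
1 - 4.0/7.5 = 1 - 0.533333 = 0.466667
alpha = 1.5 * 0.466667
= 0.7000


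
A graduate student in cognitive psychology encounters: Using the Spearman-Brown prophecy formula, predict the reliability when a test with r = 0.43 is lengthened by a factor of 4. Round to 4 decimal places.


r_new = n*r / (1 + (n-1)*r)
Numerator = 4 * 0.43 = 1.72
Denominator = 1 + 3 * 0.43 = 2.29
r_new = 1.72 / 2.29
= 0.7511


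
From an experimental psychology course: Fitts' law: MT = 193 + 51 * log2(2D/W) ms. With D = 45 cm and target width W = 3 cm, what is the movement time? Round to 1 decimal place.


MT = 193 + 51 * log2(2*45/3)
2D/W = 30.0
log2(30.0) = 4.9069
MT = 193 + 51 * 4.9069
= 443.3 ms


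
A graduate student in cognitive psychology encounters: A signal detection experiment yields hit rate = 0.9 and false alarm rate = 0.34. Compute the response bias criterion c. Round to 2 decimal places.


c = -0.5 * (z(HR) + z(FAR))
z(0.9) = 1.2816
z(0.34) = -0.4125
c = -0.5 * (1.2816 + -0.4125)
= -0.5 * 0.8691
= -0.43


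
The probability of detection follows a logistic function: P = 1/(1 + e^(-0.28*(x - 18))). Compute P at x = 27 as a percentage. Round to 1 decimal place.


P(x) = 1/(1 + e^(-0.28*(27 - 18)))
Exponent = -0.28 * 9 = -2.52
e^(-2.52) = 0.08046
P = 1/(1 + 0.08046) = 0.925532
Percentage = 92.6


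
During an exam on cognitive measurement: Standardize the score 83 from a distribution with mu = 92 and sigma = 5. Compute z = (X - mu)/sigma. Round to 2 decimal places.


z = (X - mu) / sigma
= (83 - 92) / 5
= -9 / 5
= -1.80


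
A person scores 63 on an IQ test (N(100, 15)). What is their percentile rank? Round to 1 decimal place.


z = (IQ - mean) / SD
z = (63 - 100) / 15 = -2.4667
Percentile = Phi(-2.4667) * 100
Phi(-2.4667) = 0.006818
= 0.7


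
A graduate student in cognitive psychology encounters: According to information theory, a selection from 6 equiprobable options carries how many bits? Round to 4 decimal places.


H = log2(n)
H = log2(6)
= 2.5850


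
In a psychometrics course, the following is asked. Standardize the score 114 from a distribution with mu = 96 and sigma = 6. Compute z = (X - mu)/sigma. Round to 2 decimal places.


z = (X - mu) / sigma
= (114 - 96) / 6
= 18 / 6
= 3.00


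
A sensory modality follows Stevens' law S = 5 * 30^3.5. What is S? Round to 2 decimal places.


S = 5 * 30^3.5
30^3.5 = 147885.0905
S = 5 * 147885.0905
= 739425.45


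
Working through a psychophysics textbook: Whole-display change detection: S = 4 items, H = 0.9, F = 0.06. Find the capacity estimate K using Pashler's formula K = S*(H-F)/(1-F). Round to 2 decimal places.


K = S * (H - F) / (1 - F)
H - F = 0.84
1 - F = 0.94
K = 4 * 0.84 / 0.94
= 3.57


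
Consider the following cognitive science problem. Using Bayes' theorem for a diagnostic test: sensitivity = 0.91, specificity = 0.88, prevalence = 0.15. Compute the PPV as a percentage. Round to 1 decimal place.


PPV = (sens * prev) / (sens * prev + (1-spec) * (1-prev))
Numerator = 0.91 * 0.15 = 0.1365
P(positive and no disease) = (1 - spec) * (1 - prev) = (1 - 0.88) * (1 - 0.15) = 0.102
Denominator = 0.1365 + 0.102 = 0.2385
PPV = 0.1365 / 0.2385 = 0.572327
As percentage = 57.2


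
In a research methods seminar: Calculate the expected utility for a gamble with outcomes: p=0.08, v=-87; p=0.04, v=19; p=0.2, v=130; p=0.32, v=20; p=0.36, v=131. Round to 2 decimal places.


EU = sum(p_i * v_i)
0.08 * -87 = -6.96
0.04 * 19 = 0.76
0.2 * 130 = 26.0
0.32 * 20 = 6.4
0.36 * 131 = 47.16
EU = -6.96 + 0.76 + 26.0 + 6.4 + 47.16
= 73.36


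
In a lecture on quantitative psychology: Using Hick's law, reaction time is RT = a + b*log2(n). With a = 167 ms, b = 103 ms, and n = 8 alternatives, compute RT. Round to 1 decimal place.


RT = 167 + 103 * log2(8)
log2(8) = 3.0
RT = 167 + 103 * 3.0
= 167 + 309.0
= 476.0 ms


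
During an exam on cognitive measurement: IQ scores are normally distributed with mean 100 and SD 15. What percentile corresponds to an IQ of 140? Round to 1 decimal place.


z = (IQ - mean) / SD
z = (140 - 100) / 15 = 2.6667
Percentile = Phi(2.6667) * 100
Phi(2.6667) = 0.99617
= 99.6


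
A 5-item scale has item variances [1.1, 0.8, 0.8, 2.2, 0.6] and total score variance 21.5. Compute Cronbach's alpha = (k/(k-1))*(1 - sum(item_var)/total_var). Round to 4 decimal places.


alpha = (k/(k-1)) * (1 - sum(s_i^2)/s_total^2)
sum(item variances) = 5.5
k/(k-1) = 5/4 = 1.25
1 - 5.5/21.5 = 1 - 0.255814 = 0.744186
alpha = 1.25 * 0.744186
= 0.9302


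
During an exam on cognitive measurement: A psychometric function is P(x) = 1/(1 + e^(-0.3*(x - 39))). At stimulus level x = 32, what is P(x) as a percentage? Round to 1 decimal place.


P(x) = 1/(1 + e^(-0.3*(32 - 39)))
Exponent = -0.3 * -7 = 2.1
e^(2.1) = 8.16617
P = 1/(1 + 8.16617) = 0.109097
Percentage = 10.9


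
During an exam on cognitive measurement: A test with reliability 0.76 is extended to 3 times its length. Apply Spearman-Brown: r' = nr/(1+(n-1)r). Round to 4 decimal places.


r_new = n*r / (1 + (n-1)*r)
Numerator = 3 * 0.76 = 2.28
Denominator = 1 + 2 * 0.76 = 2.52
r_new = 2.28 / 2.52
= 0.9048


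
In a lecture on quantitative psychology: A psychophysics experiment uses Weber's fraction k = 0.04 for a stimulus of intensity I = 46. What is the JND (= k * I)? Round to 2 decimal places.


JND = k * I
JND = 0.04 * 46
= 1.84


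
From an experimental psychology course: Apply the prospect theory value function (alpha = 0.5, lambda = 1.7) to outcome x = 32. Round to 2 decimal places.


Since x = 32 >= 0, use v(x) = x^0.5
32^0.5 = 5.6569
v(32) = 5.66


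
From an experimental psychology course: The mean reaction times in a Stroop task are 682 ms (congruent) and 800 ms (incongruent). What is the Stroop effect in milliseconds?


Stroop effect = RT(incongruent) - RT(congruent)
= 800 - 682
= 118 ms


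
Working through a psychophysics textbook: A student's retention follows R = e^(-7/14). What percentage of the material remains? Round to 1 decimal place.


R = e^(-t/S)
-t/S = -7/14 = -0.5
R = e^(-0.5) = 0.606531
Percentage = 0.606531 * 100
= 60.7


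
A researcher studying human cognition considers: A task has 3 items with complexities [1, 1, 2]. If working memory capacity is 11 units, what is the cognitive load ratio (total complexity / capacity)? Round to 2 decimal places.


Total complexity = 1 + 1 + 2 = 4
Load = total / capacity = 4 / 11
= 0.36


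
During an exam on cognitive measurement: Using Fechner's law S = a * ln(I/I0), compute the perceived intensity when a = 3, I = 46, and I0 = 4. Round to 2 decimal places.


S = 3 * ln(46/4)
I/I0 = 11.5
ln(11.5) = 2.4423
S = 3 * 2.4423
= 7.33


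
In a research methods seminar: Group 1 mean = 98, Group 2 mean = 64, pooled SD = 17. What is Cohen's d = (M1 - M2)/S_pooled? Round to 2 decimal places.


Cohen's d = (M1 - M2) / S_pooled
= (98 - 64) / 17
= 34 / 17
= 2.00


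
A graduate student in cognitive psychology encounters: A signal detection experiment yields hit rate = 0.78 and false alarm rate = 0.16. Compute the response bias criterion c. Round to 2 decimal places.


c = -0.5 * (z(HR) + z(FAR))
z(0.78) = 0.7722
z(0.16) = -0.9945
c = -0.5 * (0.7722 + -0.9945)
= -0.5 * -0.2223
= 0.11


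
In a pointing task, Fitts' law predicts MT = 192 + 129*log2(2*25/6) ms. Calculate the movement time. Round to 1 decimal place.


MT = 192 + 129 * log2(2*25/6)
2D/W = 8.333333
log2(8.333333) = 3.0589
MT = 192 + 129 * 3.0589
= 586.6 ms


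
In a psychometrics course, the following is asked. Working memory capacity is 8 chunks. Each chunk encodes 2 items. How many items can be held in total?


Total items = chunks * items_per_chunk
= 8 * 2
= 16


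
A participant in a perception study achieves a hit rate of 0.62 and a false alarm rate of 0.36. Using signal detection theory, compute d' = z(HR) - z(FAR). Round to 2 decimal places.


d' = z(HR) - z(FAR)
z(0.62) = 0.3055
z(0.36) = -0.3585
d' = 0.3055 - -0.3585
= 0.66


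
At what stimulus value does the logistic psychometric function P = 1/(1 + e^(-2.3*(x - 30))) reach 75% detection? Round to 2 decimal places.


At P = 0.75: 0.75 = 1/(1 + e^(-k*(x-x0)))
Solving: e^(-k*(x-x0)) = 1/3
x = x0 + ln(3)/k
ln(3) = 1.0986
x = 30 + 1.0986/2.3
= 30 + 0.4777
= 30.48


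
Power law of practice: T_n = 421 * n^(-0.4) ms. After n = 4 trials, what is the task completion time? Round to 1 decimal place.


T_n = 421 * 4^(-0.4)
4^(-0.4) = 0.574349
T_n = 421 * 0.574349
= 241.8 ms


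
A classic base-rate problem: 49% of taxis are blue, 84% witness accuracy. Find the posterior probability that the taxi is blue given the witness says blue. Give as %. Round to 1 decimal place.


P(blue | says blue) = P(says blue | blue)*P(blue) / [P(says blue | blue)*P(blue) + P(says blue | not blue)*P(not blue)]
Numerator = 0.84 * 0.49 = 0.4116
False identification = 0.16 * 0.51 = 0.0816
P = 0.4116 / (0.4116 + 0.0816)
= 0.4116 / 0.4932
As percentage = 83.5


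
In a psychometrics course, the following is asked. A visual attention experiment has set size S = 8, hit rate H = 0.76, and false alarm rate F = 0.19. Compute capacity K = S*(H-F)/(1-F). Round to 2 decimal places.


K = S * (H - F) / (1 - F)
H - F = 0.57
1 - F = 0.81
K = 8 * 0.57 / 0.81
= 5.63


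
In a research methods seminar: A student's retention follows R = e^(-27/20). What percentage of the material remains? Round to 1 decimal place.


R = e^(-t/S)
-t/S = -27/20 = -1.35
R = e^(-1.35) = 0.25924
Percentage = 0.25924 * 100
= 25.9


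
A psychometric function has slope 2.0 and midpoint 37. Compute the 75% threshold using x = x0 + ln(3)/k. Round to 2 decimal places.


At P = 0.75: 0.75 = 1/(1 + e^(-k*(x-x0)))
Solving: e^(-k*(x-x0)) = 1/3
x = x0 + ln(3)/k
ln(3) = 1.0986
x = 37 + 1.0986/2.0
= 37 + 0.5493
= 37.55


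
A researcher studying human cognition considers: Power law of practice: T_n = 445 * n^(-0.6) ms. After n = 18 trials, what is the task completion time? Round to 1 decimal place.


T_n = 445 * 18^(-0.6)
18^(-0.6) = 0.176537
T_n = 445 * 0.176537
= 78.6 ms


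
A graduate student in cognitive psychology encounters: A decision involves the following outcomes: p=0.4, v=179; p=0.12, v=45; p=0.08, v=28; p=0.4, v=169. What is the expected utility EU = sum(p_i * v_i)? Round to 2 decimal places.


EU = sum(p_i * v_i)
0.4 * 179 = 71.6
0.12 * 45 = 5.4
0.08 * 28 = 2.24
0.4 * 169 = 67.6
EU = 71.6 + 5.4 + 2.24 + 67.6
= 146.84


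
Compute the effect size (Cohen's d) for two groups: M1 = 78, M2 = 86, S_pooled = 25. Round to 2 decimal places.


Cohen's d = (M1 - M2) / S_pooled
= (78 - 86) / 25
= -8 / 25
= -0.32


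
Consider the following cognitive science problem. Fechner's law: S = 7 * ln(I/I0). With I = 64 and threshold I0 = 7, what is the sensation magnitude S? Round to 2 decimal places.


S = 7 * ln(64/7)
I/I0 = 9.142857
ln(9.142857) = 2.213
S = 7 * 2.213
= 15.49


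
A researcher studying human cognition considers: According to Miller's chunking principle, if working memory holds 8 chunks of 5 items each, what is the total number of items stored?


Total items = chunks * items_per_chunk
= 8 * 5
= 40


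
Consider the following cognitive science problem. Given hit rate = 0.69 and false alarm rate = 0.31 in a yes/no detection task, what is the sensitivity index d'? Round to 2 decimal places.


d' = z(HR) - z(FAR)
z(0.69) = 0.4959
z(0.31) = -0.4959
d' = 0.4959 - -0.4959
= 0.99


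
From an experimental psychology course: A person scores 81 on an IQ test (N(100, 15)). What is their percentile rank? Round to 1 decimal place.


z = (IQ - mean) / SD
z = (81 - 100) / 15 = -1.2667
Percentile = Phi(-1.2667) * 100
Phi(-1.2667) = 0.102631
= 10.3


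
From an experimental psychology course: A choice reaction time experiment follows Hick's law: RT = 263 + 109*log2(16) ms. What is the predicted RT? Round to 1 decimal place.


RT = 263 + 109 * log2(16)
log2(16) = 4.0
RT = 263 + 109 * 4.0
= 263 + 436.0
= 699.0 ms


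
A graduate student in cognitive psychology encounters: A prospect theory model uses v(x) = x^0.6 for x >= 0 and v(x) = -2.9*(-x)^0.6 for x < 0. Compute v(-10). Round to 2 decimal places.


Since x = -10 < 0, use v(x) = -lambda*(-x)^alpha
(-x) = 10
10^0.6 = 3.9811
v(-10) = -2.9 * 3.9811
= -11.55


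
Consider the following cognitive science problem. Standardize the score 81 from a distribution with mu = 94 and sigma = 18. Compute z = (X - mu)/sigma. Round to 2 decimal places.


z = (X - mu) / sigma
= (81 - 94) / 18
= -13 / 18
= -0.72


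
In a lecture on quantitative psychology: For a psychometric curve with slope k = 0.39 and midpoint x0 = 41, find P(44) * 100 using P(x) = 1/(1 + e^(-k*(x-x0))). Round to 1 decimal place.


P(x) = 1/(1 + e^(-0.39*(44 - 41)))
Exponent = -0.39 * 3 = -1.17
e^(-1.17) = 0.310367
P = 1/(1 + 0.310367) = 0.763145
Percentage = 76.3


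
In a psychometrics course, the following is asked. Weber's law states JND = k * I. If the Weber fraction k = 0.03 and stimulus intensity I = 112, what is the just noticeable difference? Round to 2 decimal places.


JND = k * I
JND = 0.03 * 112
= 3.36


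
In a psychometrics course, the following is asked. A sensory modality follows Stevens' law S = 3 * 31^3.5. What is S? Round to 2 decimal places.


S = 3 * 31^3.5
31^3.5 = 165869.2681
S = 3 * 165869.2681
= 497607.80


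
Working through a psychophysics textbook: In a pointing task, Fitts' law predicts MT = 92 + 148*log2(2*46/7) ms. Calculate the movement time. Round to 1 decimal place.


MT = 92 + 148 * log2(2*46/7)
2D/W = 13.142857
log2(13.142857) = 3.7162
MT = 92 + 148 * 3.7162
= 642.0 ms


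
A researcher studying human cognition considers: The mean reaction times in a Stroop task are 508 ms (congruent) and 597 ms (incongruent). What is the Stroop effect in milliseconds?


Stroop effect = RT(incongruent) - RT(congruent)
= 597 - 508
= 89 ms


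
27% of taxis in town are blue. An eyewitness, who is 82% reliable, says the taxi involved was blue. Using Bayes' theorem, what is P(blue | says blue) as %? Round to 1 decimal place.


P(blue | says blue) = P(says blue | blue)*P(blue) / [P(says blue | blue)*P(blue) + P(says blue | not blue)*P(not blue)]
Numerator = 0.82 * 0.27 = 0.2214
False identification = 0.18 * 0.73 = 0.1314
P = 0.2214 / (0.2214 + 0.1314)
= 0.2214 / 0.3528
As percentage = 62.8


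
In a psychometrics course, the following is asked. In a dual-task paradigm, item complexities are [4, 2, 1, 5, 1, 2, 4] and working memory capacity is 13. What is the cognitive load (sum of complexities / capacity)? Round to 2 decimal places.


Total complexity = 4 + 2 + 1 + 5 + 1 + 2 + 4 = 19
Load = total / capacity = 19 / 13
= 1.46


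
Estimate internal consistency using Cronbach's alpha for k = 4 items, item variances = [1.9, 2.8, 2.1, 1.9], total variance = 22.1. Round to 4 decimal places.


alpha = (k/(k-1)) * (1 - sum(s_i^2)/s_total^2)
sum(item variances) = 8.7
k/(k-1) = 4/3 = 1.333333
1 - 8.7/22.1 = 1 - 0.393665 = 0.606335
alpha = 1.333333 * 0.606335
= 0.8084


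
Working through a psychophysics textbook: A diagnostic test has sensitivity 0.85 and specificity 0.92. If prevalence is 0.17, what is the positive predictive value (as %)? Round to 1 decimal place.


PPV = (sens * prev) / (sens * prev + (1-spec) * (1-prev))
Numerator = 0.85 * 0.17 = 0.1445
P(positive and no disease) = (1 - spec) * (1 - prev) = (1 - 0.92) * (1 - 0.17) = 0.0664
Denominator = 0.1445 + 0.0664 = 0.2109
PPV = 0.1445 / 0.2109 = 0.685159
As percentage = 68.5


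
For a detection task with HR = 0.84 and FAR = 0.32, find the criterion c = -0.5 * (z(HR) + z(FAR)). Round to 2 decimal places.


c = -0.5 * (z(HR) + z(FAR))
z(0.84) = 0.9945
z(0.32) = -0.4677
c = -0.5 * (0.9945 + -0.4677)
= -0.5 * 0.5268
= -0.26


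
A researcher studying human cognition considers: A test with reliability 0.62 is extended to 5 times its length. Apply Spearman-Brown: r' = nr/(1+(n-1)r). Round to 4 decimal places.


r_new = n*r / (1 + (n-1)*r)
Numerator = 5 * 0.62 = 3.1
Denominator = 1 + 4 * 0.62 = 3.48
r_new = 3.1 / 3.48
= 0.8908


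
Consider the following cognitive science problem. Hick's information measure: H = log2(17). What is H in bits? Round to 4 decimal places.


H = log2(n)
H = log2(17)
= 4.0875


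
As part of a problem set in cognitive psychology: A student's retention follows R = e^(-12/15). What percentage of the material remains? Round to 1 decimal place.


R = e^(-t/S)
-t/S = -12/15 = -0.8
R = e^(-0.8) = 0.449329
Percentage = 0.449329 * 100
= 44.9


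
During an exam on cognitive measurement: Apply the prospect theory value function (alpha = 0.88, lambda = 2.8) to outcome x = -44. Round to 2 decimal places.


Since x = -44 < 0, use v(x) = -lambda*(-x)^alpha
(-x) = 44
44^0.88 = 27.9408
v(-44) = -2.8 * 27.9408
= -78.23


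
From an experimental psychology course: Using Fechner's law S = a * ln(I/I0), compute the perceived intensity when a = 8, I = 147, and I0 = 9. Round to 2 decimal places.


S = 8 * ln(147/9)
I/I0 = 16.333333
ln(16.333333) = 2.7932
S = 8 * 2.7932
= 22.35


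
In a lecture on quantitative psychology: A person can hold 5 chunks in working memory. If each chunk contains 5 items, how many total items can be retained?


Total items = chunks * items_per_chunk
= 5 * 5
= 25


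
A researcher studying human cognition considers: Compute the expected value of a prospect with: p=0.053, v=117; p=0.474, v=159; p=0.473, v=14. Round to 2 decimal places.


EU = sum(p_i * v_i)
0.053 * 117 = 6.201
0.474 * 159 = 75.366
0.473 * 14 = 6.622
EU = 6.201 + 75.366 + 6.622
= 88.19


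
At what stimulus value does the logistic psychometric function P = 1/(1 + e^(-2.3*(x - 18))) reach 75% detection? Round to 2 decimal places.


At P = 0.75: 0.75 = 1/(1 + e^(-k*(x-x0)))
Solving: e^(-k*(x-x0)) = 1/3
x = x0 + ln(3)/k
ln(3) = 1.0986
x = 18 + 1.0986/2.3
= 18 + 0.4777
= 18.48


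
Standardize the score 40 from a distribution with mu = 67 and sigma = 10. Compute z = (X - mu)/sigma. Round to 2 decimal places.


z = (X - mu) / sigma
= (40 - 67) / 10
= -27 / 10
= -2.70


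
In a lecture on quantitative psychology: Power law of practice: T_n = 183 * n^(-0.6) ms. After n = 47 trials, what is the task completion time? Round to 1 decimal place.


T_n = 183 * 47^(-0.6)
47^(-0.6) = 0.099252
T_n = 183 * 0.099252
= 18.2 ms


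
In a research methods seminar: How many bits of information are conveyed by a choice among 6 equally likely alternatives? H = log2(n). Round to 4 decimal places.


H = log2(n)
H = log2(6)
= 2.5850


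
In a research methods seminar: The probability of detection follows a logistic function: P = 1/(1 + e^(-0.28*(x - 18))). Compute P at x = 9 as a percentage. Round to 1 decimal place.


P(x) = 1/(1 + e^(-0.28*(9 - 18)))
Exponent = -0.28 * -9 = 2.52
e^(2.52) = 12.428597
P = 1/(1 + 12.428597) = 0.074468
Percentage = 7.4


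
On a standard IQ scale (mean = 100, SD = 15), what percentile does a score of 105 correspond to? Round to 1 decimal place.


z = (IQ - mean) / SD
z = (105 - 100) / 15 = 0.3333
Percentile = Phi(0.3333) * 100
Phi(0.3333) = 0.630546
= 63.1


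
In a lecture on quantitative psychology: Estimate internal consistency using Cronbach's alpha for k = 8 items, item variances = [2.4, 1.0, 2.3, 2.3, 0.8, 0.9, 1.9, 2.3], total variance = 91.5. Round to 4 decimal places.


alpha = (k/(k-1)) * (1 - sum(s_i^2)/s_total^2)
sum(item variances) = 13.9
k/(k-1) = 8/7 = 1.142857
1 - 13.9/91.5 = 1 - 0.151913 = 0.848087
alpha = 1.142857 * 0.848087
= 0.9692


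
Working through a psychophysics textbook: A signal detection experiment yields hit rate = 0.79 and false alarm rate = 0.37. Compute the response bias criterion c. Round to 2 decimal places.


c = -0.5 * (z(HR) + z(FAR))
z(0.79) = 0.8064
z(0.37) = -0.3319
c = -0.5 * (0.8064 + -0.3319)
= -0.5 * 0.4745
= -0.24


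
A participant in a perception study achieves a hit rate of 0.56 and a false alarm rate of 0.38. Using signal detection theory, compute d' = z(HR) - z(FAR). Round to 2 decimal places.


d' = z(HR) - z(FAR)
z(0.56) = 0.151
z(0.38) = -0.3055
d' = 0.151 - -0.3055
= 0.46


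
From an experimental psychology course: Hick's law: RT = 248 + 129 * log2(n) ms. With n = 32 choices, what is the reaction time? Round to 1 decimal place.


RT = 248 + 129 * log2(32)
log2(32) = 5.0
RT = 248 + 129 * 5.0
= 248 + 645.0
= 893.0 ms


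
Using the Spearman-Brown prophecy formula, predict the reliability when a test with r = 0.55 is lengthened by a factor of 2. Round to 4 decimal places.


r_new = n*r / (1 + (n-1)*r)
Numerator = 2 * 0.55 = 1.1
Denominator = 1 + 1 * 0.55 = 1.55
r_new = 1.1 / 1.55
= 0.7097


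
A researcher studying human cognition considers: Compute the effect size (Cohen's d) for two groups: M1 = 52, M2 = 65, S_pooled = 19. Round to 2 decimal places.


Cohen's d = (M1 - M2) / S_pooled
= (52 - 65) / 19
= -13 / 19
= -0.68


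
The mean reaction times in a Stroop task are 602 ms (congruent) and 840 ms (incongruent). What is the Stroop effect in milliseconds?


Stroop effect = RT(incongruent) - RT(congruent)
= 840 - 602
= 238 ms


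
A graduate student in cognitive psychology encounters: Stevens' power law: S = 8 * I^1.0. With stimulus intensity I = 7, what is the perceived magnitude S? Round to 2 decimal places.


S = 8 * 7^1.0
7^1.0 = 7.0
S = 8 * 7.0
= 56.00


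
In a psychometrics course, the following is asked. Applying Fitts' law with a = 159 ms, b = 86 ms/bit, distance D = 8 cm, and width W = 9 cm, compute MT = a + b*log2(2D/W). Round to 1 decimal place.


MT = 159 + 86 * log2(2*8/9)
2D/W = 1.777778
log2(1.777778) = 0.8301
MT = 159 + 86 * 0.8301
= 230.4 ms


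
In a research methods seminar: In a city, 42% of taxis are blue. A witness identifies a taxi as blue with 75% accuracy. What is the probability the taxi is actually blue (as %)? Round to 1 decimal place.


P(blue | says blue) = P(says blue | blue)*P(blue) / [P(says blue | blue)*P(blue) + P(says blue | not blue)*P(not blue)]
Numerator = 0.75 * 0.42 = 0.315
False identification = 0.25 * 0.58 = 0.145
P = 0.315 / (0.315 + 0.145)
= 0.315 / 0.46
As percentage = 68.5


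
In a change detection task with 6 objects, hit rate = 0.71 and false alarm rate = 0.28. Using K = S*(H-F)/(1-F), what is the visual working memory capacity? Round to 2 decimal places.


K = S * (H - F) / (1 - F)
H - F = 0.43
1 - F = 0.72
K = 6 * 0.43 / 0.72
= 3.58


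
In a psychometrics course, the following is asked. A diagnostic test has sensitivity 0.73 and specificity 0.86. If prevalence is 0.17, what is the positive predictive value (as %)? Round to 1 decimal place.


PPV = (sens * prev) / (sens * prev + (1-spec) * (1-prev))
Numerator = 0.73 * 0.17 = 0.1241
P(positive and no disease) = (1 - spec) * (1 - prev) = (1 - 0.86) * (1 - 0.17) = 0.1162
Denominator = 0.1241 + 0.1162 = 0.2403
PPV = 0.1241 / 0.2403 = 0.516438
As percentage = 51.6
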